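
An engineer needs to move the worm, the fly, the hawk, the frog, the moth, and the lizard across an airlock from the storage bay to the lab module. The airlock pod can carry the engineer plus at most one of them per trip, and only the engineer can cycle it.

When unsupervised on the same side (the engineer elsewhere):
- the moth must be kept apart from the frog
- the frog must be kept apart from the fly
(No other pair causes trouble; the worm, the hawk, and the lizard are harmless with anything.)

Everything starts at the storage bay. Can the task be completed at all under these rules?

Yes

1. Engineer goes to the lab module with the frog.
2. Engineer goes back to the storage bay alone.
3. Engineer goes to the lab module with the worm.
4. Engineer goes back to the storage bay alone.
5. Engineer goes to the lab module with the fly.
6. Engineer goes back to the storage bay with the frog.
7. Engineer goes to the lab module with the moth.
8. Engineer goes back to the storage bay alone.
9. Engineer goes to the lab module with the hawk.
10. Engineer goes back to the storage bay alone.
11. Engineer goes to the lab module with the lizard.
12. Engineer goes back to the storage bay alone.
13. Engineer goes to the lab module with the frog.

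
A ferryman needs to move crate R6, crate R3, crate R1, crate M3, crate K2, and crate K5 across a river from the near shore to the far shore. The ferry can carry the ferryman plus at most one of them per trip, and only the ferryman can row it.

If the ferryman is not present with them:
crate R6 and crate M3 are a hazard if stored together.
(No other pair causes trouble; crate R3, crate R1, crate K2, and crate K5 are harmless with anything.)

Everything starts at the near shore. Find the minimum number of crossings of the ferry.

Counting alone: the ferryman can take at most 1 across per trip to the far shore, so moving all 6 needs at least 6 loaded trips out, with a return between consecutive ones — at least 11 crossings.
The plan below uses exactly 11 crossings, so it is optimal:
1. Ferryman goes to the far shore with crate R6.
2. Ferryman goes back to the near shore alone.
3. Ferryman goes to the far shore with crate R3.
4. Ferryman goes back to the near shore alone.
5. Ferryman goes to the far shore with crate R1.
6. Ferryman goes back to the near shore alone.
7. Ferryman goes to the far shore with crate K2.
8. Ferryman goes back to the near shore alone.
9. Ferryman goes to the far shore with crate K5.
10. Ferryman goes back to the near shore alone.
11. Ferryman goes to the far shore with crate M3.

11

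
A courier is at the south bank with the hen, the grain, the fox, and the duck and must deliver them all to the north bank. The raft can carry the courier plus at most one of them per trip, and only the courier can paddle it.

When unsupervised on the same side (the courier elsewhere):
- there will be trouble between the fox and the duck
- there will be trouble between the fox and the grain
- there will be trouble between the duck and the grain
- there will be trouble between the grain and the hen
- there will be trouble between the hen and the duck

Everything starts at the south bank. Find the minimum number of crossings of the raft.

impossible

Whatever the first load, the items left behind include a forbidden pair without the courier. No opening move is safe, so no plan exists.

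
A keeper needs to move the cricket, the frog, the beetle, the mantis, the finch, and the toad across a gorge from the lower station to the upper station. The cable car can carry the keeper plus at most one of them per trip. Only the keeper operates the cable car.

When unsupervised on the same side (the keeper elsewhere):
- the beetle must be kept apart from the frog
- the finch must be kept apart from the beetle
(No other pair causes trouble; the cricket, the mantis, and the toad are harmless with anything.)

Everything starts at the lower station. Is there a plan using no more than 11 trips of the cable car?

No

Counting alone: the keeper can take at most 1 across per trip to the upper station, so moving all 6 needs at least 6 loaded trips out, with a return between consecutive ones — at least 11 crossings.
The safety rule pushes this higher. Following every safe sequence of crossings, the most of the 6 that can be at the upper station as the cable car arrives there on crossing 11 is 5 — never all 6.
So the move cannot be finished within 11 crossings. (The shortest complete plan takes 13:)
1. Keeper goes to the upper station with the beetle.
2. Keeper goes back to the lower station alone.
3. Keeper goes to the upper station with the cricket.
4. Keeper goes back to the lower station alone.
5. Keeper goes to the upper station with the frog.
6. Keeper goes back to the lower station with the beetle.
7. Keeper goes to the upper station with the finch.
8. Keeper goes back to the lower station alone.
9. Keeper goes to the upper station with the mantis.
10. Keeper goes back to the lower station alone.
11. Keeper goes to the upper station with the toad.
12. Keeper goes back to the lower station alone.
13. Keeper goes to the upper station with the beetle.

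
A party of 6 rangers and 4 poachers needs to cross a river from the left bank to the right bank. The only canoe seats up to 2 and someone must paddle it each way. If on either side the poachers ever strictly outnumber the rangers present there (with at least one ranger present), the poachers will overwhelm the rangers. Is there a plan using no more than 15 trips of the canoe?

Counting alone: each trip to the right bank takes at most 2 across and each return brings at least 1 back, so after t trips out (and t−1 returns) at most 2t − (t−1) of the 10 are across; that first reaches 10 at t = 9, so at least 17 crossings are needed.
Since 15 < 17, 15 crossings cannot be enough. (The shortest complete plan in fact takes 17:)
1. 2 poachers → the right bank.  (the left bank: 6R 2P; the right bank: 0R 2P)
2. 1 poacher ← the left bank.  (the left bank: 6R 3P; the right bank: 0R 1P)
3. 2 poachers → the right bank.  (the left bank: 6R 1P; the right bank: 0R 3P)
4. 1 poacher ← the left bank.  (the left bank: 6R 2P; the right bank: 0R 2P)
5. 2 rangers → the right bank.  (the left bank: 4R 2P; the right bank: 2R 2P)
6. 1 poacher ← the left bank.  (the left bank: 4R 3P; the right bank: 2R 1P)
7. 1 ranger and 1 poacher → the right bank.  (the left bank: 3R 2P; the right bank: 3R 2P)
8. 1 poacher ← the left bank.  (the left bank: 3R 3P; the right bank: 3R 1P)
9. 2 poachers → the right bank.  (the left bank: 3R 1P; the right bank: 3R 3P)
10. 1 poacher ← the left bank.  (the left bank: 3R 2P; the right bank: 3R 2P)
11. 1 ranger and 1 poacher → the right bank.  (the left bank: 2R 1P; the right bank: 4R 3P)
12. 1 poacher ← the left bank.  (the left bank: 2R 2P; the right bank: 4R 2P)
13. 2 poachers → the right bank.  (the left bank: 2R 0P; the right bank: 4R 4P)
14. 1 poacher ← the left bank.  (the left bank: 2R 1P; the right bank: 4R 3P)
15. 1 ranger and 1 poacher → the right bank.  (the left bank: 1R 0P; the right bank: 5R 4P)
16. 1 poacher ← the left bank.  (the left bank: 1R 1P; the right bank: 5R 3P)
17. 1 ranger and 1 poacher → the right bank.  (the left bank: 0R 0P; the right bank: 6R 4P)

No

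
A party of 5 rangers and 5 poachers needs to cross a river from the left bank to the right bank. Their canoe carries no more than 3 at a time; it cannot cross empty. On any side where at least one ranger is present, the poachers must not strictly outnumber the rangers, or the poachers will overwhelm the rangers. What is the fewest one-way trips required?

Counting alone: each trip to the right bank takes at most 3 across and each return brings at least 1 back, so after t trips out (and t−1 returns) at most 3t − (t−1) of the 10 are across; that first reaches 10 at t = 5, so at least 9 crossings are needed.
The safety rule pushes this higher. Following every safe sequence of crossings, the most of the 10 that can be at the right bank as the canoe arrives there on crossing 9 is 9 — never all 10.
So no plan with fewer than 11 crossings exists, and this one achieves 11:
1. 2 poachers → the right bank.  (the left bank: 5R 3P; the right bank: 0R 2P)
2. 1 poacher ← the left bank.  (the left bank: 5R 4P; the right bank: 0R 1P)
3. 3 poachers → the right bank.  (the left bank: 5R 1P; the right bank: 0R 4P)
4. 1 poacher ← the left bank.  (the left bank: 5R 2P; the right bank: 0R 3P)
5. 3 rangers → the right bank.  (the left bank: 2R 2P; the right bank: 3R 3P)
6. 1 ranger and 1 poacher ← the left bank.  (the left bank: 3R 3P; the right bank: 2R 2P)
7. 3 rangers → the right bank.  (the left bank: 0R 3P; the right bank: 5R 2P)
8. 1 poacher ← the left bank.  (the left bank: 0R 4P; the right bank: 5R 1P)
9. 2 poachers → the right bank.  (the left bank: 0R 2P; the right bank: 5R 3P)
10. 1 poacher ← the left bank.  (the left bank: 0R 3P; the right bank: 5R 2P)
11. 3 poachers → the right bank.  (the left bank: 0R 0P; the right bank: 5R 5P)

11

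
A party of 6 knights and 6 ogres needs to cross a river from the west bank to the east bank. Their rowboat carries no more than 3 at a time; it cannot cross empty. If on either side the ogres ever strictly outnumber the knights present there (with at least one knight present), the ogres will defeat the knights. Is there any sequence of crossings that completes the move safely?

Following every safe sequence of crossings from the start, the most of the 12 that can be at the east bank as the rowboat arrives there on crossings 1, 3, 5 is 3, 5, 6 respectively; the best ever achieved is 6 of 12.
From crossing 7 on, no configuration arises that was not already reachable earlier: only 17 distinct safe configurations (who is on which side, and where the rowboat is) can ever be reached, none of them has everyone across, and every continuation just revisits them. They are: 0 knights + 0 ogres across (rowboat back at the start); 0 knights + 1 ogre across (rowboat there); 0 knights + 1 ogre across (rowboat back at the start); 0 knights + 2 ogres across (rowboat there); 0 knights + 2 ogres across (rowboat back at the start); 0 knights + 3 ogres across (rowboat there); 0 knights + 3 ogres across (rowboat back at the start); 0 knights + 4 ogres across (rowboat there); 0 knights + 4 ogres across (rowboat back at the start); 0 knights + 5 ogres across (rowboat there); 0 knights + 5 ogres across (rowboat back at the start); 0 knights + 6 ogres across (rowboat there); 1 knight + 1 ogre across (rowboat there); 1 knight + 1 ogre across (rowboat back at the start); 2 knights + 2 ogres across (rowboat there); 2 knights + 2 ogres across (rowboat back at the start); 3 knights + 3 ogres across (rowboat there). So no valid plan exists.

No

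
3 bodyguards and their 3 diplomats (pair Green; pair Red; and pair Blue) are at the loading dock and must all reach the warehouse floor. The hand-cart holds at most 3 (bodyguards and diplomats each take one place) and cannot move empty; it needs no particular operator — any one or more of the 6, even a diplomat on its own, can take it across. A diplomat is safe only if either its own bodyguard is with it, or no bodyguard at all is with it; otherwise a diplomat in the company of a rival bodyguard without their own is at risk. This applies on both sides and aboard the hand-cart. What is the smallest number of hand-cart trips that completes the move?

Counting alone: each trip to the warehouse floor takes at most 3 across and each return brings at least 1 back, so after t trips out (and t−1 returns) at most 3t − (t−1) of the 6 are across; that first reaches 6 at t = 3, so at least 5 crossings are needed.
The plan below uses exactly 5 crossings, so it is optimal:
1. bodyguard Green and diplomat Green cross → the warehouse floor.
2. bodyguard Green crosses ← the loading dock.
3. bodyguard Blue, bodyguard Green, and bodyguard Red cross → the warehouse floor.
4. diplomat Green crosses ← the loading dock.
5. diplomat Blue, diplomat Green, and diplomat Red cross → the warehouse floor.

5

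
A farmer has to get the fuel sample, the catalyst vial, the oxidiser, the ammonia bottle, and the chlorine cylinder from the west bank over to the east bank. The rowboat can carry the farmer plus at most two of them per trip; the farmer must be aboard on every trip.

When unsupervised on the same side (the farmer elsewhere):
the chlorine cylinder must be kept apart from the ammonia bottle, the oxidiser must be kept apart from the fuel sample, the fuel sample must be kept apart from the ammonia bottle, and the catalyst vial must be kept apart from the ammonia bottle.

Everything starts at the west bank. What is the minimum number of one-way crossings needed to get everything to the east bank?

Counting alone: the farmer can take at most 2 across per trip to the east bank, so moving all 5 needs at least 3 loaded trips out, with a return between consecutive ones — at least 5 crossings.
The plan below uses exactly 5 crossings, so it is optimal:
1. Farmer goes to the east bank with the ammonia bottle and the fuel sample.
2. Farmer goes back to the west bank with the ammonia bottle.
3. Farmer goes to the east bank with the catalyst vial and the chlorine cylinder.
4. Farmer goes back to the west bank alone.
5. Farmer goes to the east bank with the ammonia bottle and the oxidiser.

5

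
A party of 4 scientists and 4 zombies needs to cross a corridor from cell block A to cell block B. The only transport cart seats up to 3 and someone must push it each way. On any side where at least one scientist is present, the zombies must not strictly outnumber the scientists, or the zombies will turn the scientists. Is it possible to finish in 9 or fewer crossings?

Yes

Yes — this plan uses 9 crossings (≤ 9):
1. 2 zombies → cell block B.  (cell block A: 4S 2Z; cell block B: 0S 2Z)
2. 1 zombie ← cell block A.  (cell block A: 4S 3Z; cell block B: 0S 1Z)
3. 3 zombies → cell block B.  (cell block A: 4S 0Z; cell block B: 0S 4Z)
4. 1 zombie ← cell block A.  (cell block A: 4S 1Z; cell block B: 0S 3Z)
5. 3 scientists → cell block B.  (cell block A: 1S 1Z; cell block B: 3S 3Z)
6. 1 scientist and 1 zombie ← cell block A.  (cell block A: 2S 2Z; cell block B: 2S 2Z)
7. 2 scientists → cell block B.  (cell block A: 0S 2Z; cell block B: 4S 2Z)
8. 1 zombie ← cell block A.  (cell block A: 0S 3Z; cell block B: 4S 1Z)
9. 3 zombies → cell block B.  (cell block A: 0S 0Z; cell block B: 4S 4Z)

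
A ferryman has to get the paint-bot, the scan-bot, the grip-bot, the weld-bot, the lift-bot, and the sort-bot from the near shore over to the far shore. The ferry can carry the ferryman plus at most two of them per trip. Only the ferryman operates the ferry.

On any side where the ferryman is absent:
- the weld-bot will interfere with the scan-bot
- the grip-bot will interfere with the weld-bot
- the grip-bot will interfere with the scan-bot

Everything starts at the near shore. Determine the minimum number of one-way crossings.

9

Counting alone: the ferryman can take at most 2 across per trip to the far shore, so moving all 6 needs at least 3 loaded trips out, with a return between consecutive ones — at least 5 crossings.
The safety rule pushes this higher. Following every safe sequence of crossings, the most of the 6 that can be at the far shore as the ferry arrives there on crossings 5, 7 is 4, 5 respectively — never all 6.
So no plan with fewer than 9 crossings exists, and this one achieves 9:
1. Ferryman goes to the far shore with the grip-bot and the scan-bot.
2. Ferryman goes back to the near shore with the scan-bot.
3. Ferryman goes to the far shore with the paint-bot and the scan-bot.
4. Ferryman goes back to the near shore with the scan-bot.
5. Ferryman goes to the far shore with the lift-bot and the scan-bot.
6. Ferryman goes back to the near shore with the scan-bot.
7. Ferryman goes to the far shore with the scan-bot and the sort-bot.
8. Ferryman goes back to the near shore with the scan-bot.
9. Ferryman goes to the far shore with the scan-bot and the weld-bot.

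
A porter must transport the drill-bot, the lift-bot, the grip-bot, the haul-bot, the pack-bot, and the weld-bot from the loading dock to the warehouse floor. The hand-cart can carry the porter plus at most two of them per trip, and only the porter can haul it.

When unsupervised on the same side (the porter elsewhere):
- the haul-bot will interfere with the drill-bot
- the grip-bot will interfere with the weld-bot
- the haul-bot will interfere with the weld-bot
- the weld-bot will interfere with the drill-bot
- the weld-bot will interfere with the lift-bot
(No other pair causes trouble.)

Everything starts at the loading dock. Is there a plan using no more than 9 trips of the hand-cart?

Yes

Yes — this plan uses 9 crossings (≤ 9):
1. Porter goes to the warehouse floor with the drill-bot and the weld-bot.
2. Porter goes back to the loading dock with the drill-bot.
3. Porter goes to the warehouse floor with the drill-bot and the lift-bot.
4. Porter goes back to the loading dock with the weld-bot.
5. Porter goes to the warehouse floor with the grip-bot and the haul-bot.
6. Porter goes back to the loading dock with the drill-bot.
7. Porter goes to the warehouse floor with the drill-bot and the pack-bot.
8. Porter goes back to the loading dock with the drill-bot.
9. Porter goes to the warehouse floor with the drill-bot and the weld-bot.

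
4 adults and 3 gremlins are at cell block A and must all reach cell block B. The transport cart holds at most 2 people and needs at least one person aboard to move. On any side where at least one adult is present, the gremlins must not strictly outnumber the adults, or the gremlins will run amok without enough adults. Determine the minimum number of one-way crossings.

Counting alone: each trip to cell block B takes at most 2 across and each return brings at least 1 back, so after t trips out (and t−1 returns) at most 2t − (t−1) of the 7 are across; that first reaches 7 at t = 6, so at least 11 crossings are needed.
The plan below uses exactly 11 crossings, so it is optimal:
1. 2 gremlins → cell block B.  (cell block A: 4A 1G; cell block B: 0A 2G)
2. 1 gremlin ← cell block A.  (cell block A: 4A 2G; cell block B: 0A 1G)
3. 2 gremlins → cell block B.  (cell block A: 4A 0G; cell block B: 0A 3G)
4. 1 gremlin ← cell block A.  (cell block A: 4A 1G; cell block B: 0A 2G)
5. 2 adults → cell block B.  (cell block A: 2A 1G; cell block B: 2A 2G)
6. 1 gremlin ← cell block A.  (cell block A: 2A 2G; cell block B: 2A 1G)
7. 1 adult and 1 gremlin → cell block B.  (cell block A: 1A 1G; cell block B: 3A 2G)
8. 1 adult ← cell block A.  (cell block A: 2A 1G; cell block B: 2A 2G)
9. 1 adult and 1 gremlin → cell block B.  (cell block A: 1A 0G; cell block B: 3A 3G)
10. 1 gremlin ← cell block A.  (cell block A: 1A 1G; cell block B: 3A 2G)
11. 1 adult and 1 gremlin → cell block B.  (cell block A: 0A 0G; cell block B: 4A 3G)

11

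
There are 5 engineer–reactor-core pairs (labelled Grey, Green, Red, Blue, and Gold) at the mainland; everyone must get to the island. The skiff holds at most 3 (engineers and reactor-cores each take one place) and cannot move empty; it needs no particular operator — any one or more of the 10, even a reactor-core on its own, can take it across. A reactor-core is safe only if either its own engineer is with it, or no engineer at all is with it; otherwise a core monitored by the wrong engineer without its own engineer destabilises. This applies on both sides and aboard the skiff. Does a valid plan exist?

Yes

1. engineer Grey and reactor-core Grey cross → the island.
2. engineer Grey crosses ← the mainland.
3. reactor-core Blue, reactor-core Green, and reactor-core Red cross → the island.
4. reactor-core Grey crosses ← the mainland.
5. engineer Blue, engineer Green, and engineer Red cross → the island.
6. engineer Green and reactor-core Green cross ← the mainland.
7. engineer Gold, engineer Green, and engineer Grey cross → the island.
8. reactor-core Red crosses ← the mainland.
9. reactor-core Green and reactor-core Grey cross → the island.
10. reactor-core Grey crosses ← the mainland.
11. reactor-core Gold, reactor-core Grey, and reactor-core Red cross → the island.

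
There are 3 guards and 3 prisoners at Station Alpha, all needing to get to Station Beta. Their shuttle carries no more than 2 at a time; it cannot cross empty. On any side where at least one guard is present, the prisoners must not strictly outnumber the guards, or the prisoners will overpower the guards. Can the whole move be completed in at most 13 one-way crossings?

Yes

Yes — this plan uses 11 crossings (≤ 13):
1. 2 prisoners → Station Beta.  (Station Alpha: 3G 1P; Station Beta: 0G 2P)
2. 1 prisoner ← Station Alpha.  (Station Alpha: 3G 2P; Station Beta: 0G 1P)
3. 2 prisoners → Station Beta.  (Station Alpha: 3G 0P; Station Beta: 0G 3P)
4. 1 prisoner ← Station Alpha.  (Station Alpha: 3G 1P; Station Beta: 0G 2P)
5. 2 guards → Station Beta.  (Station Alpha: 1G 1P; Station Beta: 2G 2P)
6. 1 guard and 1 prisoner ← Station Alpha.  (Station Alpha: 2G 2P; Station Beta: 1G 1P)
7. 2 guards → Station Beta.  (Station Alpha: 0G 2P; Station Beta: 3G 1P)
8. 1 prisoner ← Station Alpha.  (Station Alpha: 0G 3P; Station Beta: 3G 0P)
9. 2 prisoners → Station Beta.  (Station Alpha: 0G 1P; Station Beta: 3G 2P)
10. 1 prisoner ← Station Alpha.  (Station Alpha: 0G 2P; Station Beta: 3G 1P)
11. 2 prisoners → Station Beta.  (Station Alpha: 0G 0P; Station Beta: 3G 3P)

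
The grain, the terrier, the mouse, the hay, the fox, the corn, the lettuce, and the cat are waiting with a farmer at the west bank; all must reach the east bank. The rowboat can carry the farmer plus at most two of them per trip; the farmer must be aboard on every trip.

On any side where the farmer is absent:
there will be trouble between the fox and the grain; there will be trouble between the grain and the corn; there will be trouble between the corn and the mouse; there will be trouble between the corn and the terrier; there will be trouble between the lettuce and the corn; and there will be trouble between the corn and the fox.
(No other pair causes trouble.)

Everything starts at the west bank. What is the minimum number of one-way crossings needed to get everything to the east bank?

13

Counting alone: the farmer can take at most 2 across per trip to the east bank, so moving all 8 needs at least 4 loaded trips out, with a return between consecutive ones — at least 7 crossings.
The safety rule pushes this higher. Following every safe sequence of crossings, the most of the 8 that can be at the east bank as the rowboat arrives there on crossings 7, 9, 11 is 5, 6, 7 respectively — never all 8.
So no plan with fewer than 13 crossings exists, and this one achieves 13:
1. Farmer goes to the east bank with the corn and the grain.
2. Farmer goes back to the west bank with the grain.
3. Farmer goes to the east bank with the grain and the terrier.
4. Farmer goes back to the west bank with the corn.
5. Farmer goes to the east bank with the corn and the mouse.
6. Farmer goes back to the west bank with the corn.
7. Farmer goes to the east bank with the corn and the hay.
8. Farmer goes back to the west bank with the corn.
9. Farmer goes to the east bank with the fox and the lettuce.
10. Farmer goes back to the west bank with the grain.
11. Farmer goes to the east bank with the cat and the grain.
12. Farmer goes back to the west bank with the grain.
13. Farmer goes to the east bank with the corn and the grain.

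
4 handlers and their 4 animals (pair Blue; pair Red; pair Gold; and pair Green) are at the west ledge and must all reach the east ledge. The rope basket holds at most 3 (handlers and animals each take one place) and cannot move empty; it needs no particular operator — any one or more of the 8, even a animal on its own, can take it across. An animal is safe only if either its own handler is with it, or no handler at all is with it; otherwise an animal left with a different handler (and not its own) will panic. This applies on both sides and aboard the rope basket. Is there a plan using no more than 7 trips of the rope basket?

No

Counting alone: each trip to the east ledge takes at most 3 across and each return brings at least 1 back, so after t trips out (and t−1 returns) at most 3t − (t−1) of the 8 are across; that first reaches 8 at t = 4, so at least 7 crossings are needed.
The safety rule pushes this higher. Following every safe sequence of crossings, the most of the 8 that can be at the east ledge as the rope basket arrives there on crossing 7 is 7 — never all 8.
So the move cannot be finished within 7 crossings. (The shortest complete plan takes 9:)
1. animal Blue and handler Blue cross → the east ledge.
2. handler Blue crosses ← the west ledge.
3. animal Red, handler Blue, and handler Red cross → the east ledge.
4. animal Blue and handler Blue cross ← the west ledge.
5. handler Blue, handler Gold, and handler Green cross → the east ledge.
6. animal Red crosses ← the west ledge.
7. animal Blue and animal Red cross → the east ledge.
8. animal Blue crosses ← the west ledge.
9. animal Blue, animal Gold, and animal Green cross → the east ledge.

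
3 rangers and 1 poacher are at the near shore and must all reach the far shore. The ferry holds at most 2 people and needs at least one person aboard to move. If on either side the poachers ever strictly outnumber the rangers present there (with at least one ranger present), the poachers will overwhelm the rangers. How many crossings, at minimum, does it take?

5

Counting alone: each trip to the far shore takes at most 2 across and each return brings at least 1 back, so after t trips out (and t−1 returns) at most 2t − (t−1) of the 4 are across; that first reaches 4 at t = 3, so at least 5 crossings are needed.
The plan below uses exactly 5 crossings, so it is optimal:
1. 1 ranger and 1 poacher → the far shore.  (the near shore: 2R 0P; the far shore: 1R 1P)
2. 1 poacher ← the near shore.  (the near shore: 2R 1P; the far shore: 1R 0P)
3. 1 ranger and 1 poacher → the far shore.  (the near shore: 1R 0P; the far shore: 2R 1P)
4. 1 poacher ← the near shore.  (the near shore: 1R 1P; the far shore: 2R 0P)
5. 1 ranger and 1 poacher → the far shore.  (the near shore: 0R 0P; the far shore: 3R 1P)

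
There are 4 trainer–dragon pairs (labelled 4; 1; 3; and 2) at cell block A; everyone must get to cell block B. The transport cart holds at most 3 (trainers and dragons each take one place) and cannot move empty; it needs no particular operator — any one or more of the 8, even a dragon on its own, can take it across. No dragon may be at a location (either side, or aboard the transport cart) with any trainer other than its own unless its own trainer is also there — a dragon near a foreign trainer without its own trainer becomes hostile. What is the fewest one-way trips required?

Counting alone: each trip to cell block B takes at most 3 across and each return brings at least 1 back, so after t trips out (and t−1 returns) at most 3t − (t−1) of the 8 are across; that first reaches 8 at t = 4, so at least 7 crossings are needed.
The safety rule pushes this higher. Following every safe sequence of crossings, the most of the 8 that can be at cell block B as the transport cart arrives there on crossing 7 is 7 — never all 8.
So no plan with fewer than 9 crossings exists, and this one achieves 9:
1. dragon 4 and trainer 4 cross → cell block B.
2. trainer 4 crosses ← cell block A.
3. dragon 1, trainer 1, and trainer 4 cross → cell block B.
4. dragon 4 and trainer 4 cross ← cell block A.
5. trainer 2, trainer 3, and trainer 4 cross → cell block B.
6. dragon 1 crosses ← cell block A.
7. dragon 1 and dragon 4 cross → cell block B.
8. dragon 4 crosses ← cell block A.
9. dragon 2, dragon 3, and dragon 4 cross → cell block B.

9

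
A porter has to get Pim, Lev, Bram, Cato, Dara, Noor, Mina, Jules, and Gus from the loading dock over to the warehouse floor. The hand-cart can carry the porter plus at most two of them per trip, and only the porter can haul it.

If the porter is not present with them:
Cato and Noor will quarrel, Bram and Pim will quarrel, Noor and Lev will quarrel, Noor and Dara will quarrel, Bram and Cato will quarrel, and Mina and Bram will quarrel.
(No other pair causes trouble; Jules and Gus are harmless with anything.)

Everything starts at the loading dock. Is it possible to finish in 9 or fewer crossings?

No

Counting alone: the porter can take at most 2 across per trip to the warehouse floor, so moving all 9 needs at least 5 loaded trips out, with a return between consecutive ones — at least 9 crossings.
The safety rule pushes this higher. Following every safe sequence of crossings, the most of the 9 that can be at the warehouse floor as the hand-cart arrives there on crossing 9 is 8 — never all 9.
So the move cannot be finished within 9 crossings. (The shortest complete plan takes 11:)
1. Porter goes to the warehouse floor with Bram and Noor.
2. Porter goes back to the loading dock alone.
3. Porter goes to the warehouse floor with Pim.
4. Porter goes back to the loading dock with Bram.
5. Porter goes to the warehouse floor with Cato and Mina.
6. Porter goes back to the loading dock with Noor.
7. Porter goes to the warehouse floor with Dara and Lev.
8. Porter goes back to the loading dock alone.
9. Porter goes to the warehouse floor with Gus and Jules.
10. Porter goes back to the loading dock alone.
11. Porter goes to the warehouse floor with Bram and Noor.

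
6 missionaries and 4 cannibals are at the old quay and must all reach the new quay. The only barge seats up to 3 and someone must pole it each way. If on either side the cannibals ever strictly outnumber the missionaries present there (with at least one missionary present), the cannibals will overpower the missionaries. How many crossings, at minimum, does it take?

9

Counting alone: each trip to the new quay takes at most 3 across and each return brings at least 1 back, so after t trips out (and t−1 returns) at most 3t − (t−1) of the 10 are across; that first reaches 10 at t = 5, so at least 9 crossings are needed.
The plan below uses exactly 9 crossings, so it is optimal:
1. 2 cannibals → the new quay.  (the old quay: 6M 2C; the new quay: 0M 2C)
2. 1 cannibal ← the old quay.  (the old quay: 6M 3C; the new quay: 0M 1C)
3. 3 cannibals → the new quay.  (the old quay: 6M 0C; the new quay: 0M 4C)
4. 1 cannibal ← the old quay.  (the old quay: 6M 1C; the new quay: 0M 3C)
5. 3 missionaries → the new quay.  (the old quay: 3M 1C; the new quay: 3M 3C)
6. 1 cannibal ← the old quay.  (the old quay: 3M 2C; the new quay: 3M 2C)
7. 1 missionary and 2 cannibals → the new quay.  (the old quay: 2M 0C; the new quay: 4M 4C)
8. 1 cannibal ← the old quay.  (the old quay: 2M 1C; the new quay: 4M 3C)
9. 2 missionaries and 1 cannibal → the new quay.  (the old quay: 0M 0C; the new quay: 6M 4C)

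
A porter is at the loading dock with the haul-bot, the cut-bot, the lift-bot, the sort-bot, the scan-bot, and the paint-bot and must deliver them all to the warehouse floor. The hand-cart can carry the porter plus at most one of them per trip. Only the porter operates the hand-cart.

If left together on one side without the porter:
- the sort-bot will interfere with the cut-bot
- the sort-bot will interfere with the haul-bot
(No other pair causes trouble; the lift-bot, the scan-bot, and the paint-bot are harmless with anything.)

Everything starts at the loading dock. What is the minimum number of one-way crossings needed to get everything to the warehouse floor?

Counting alone: the porter can take at most 1 across per trip to the warehouse floor, so moving all 6 needs at least 6 loaded trips out, with a return between consecutive ones — at least 11 crossings.
The safety rule pushes this higher. Following every safe sequence of crossings, the most of the 6 that can be at the warehouse floor as the hand-cart arrives there on crossing 11 is 5 — never all 6.
So no plan with fewer than 13 crossings exists, and this one achieves 13:
1. Porter goes to the warehouse floor with the sort-bot.
2. Porter goes back to the loading dock alone.
3. Porter goes to the warehouse floor with the haul-bot.
4. Porter goes back to the loading dock with the sort-bot.
5. Porter goes to the warehouse floor with the cut-bot.
6. Porter goes back to the loading dock alone.
7. Porter goes to the warehouse floor with the lift-bot.
8. Porter goes back to the loading dock alone.
9. Porter goes to the warehouse floor with the scan-bot.
10. Porter goes back to the loading dock alone.
11. Porter goes to the warehouse floor with the paint-bot.
12. Porter goes back to the loading dock alone.
13. Porter goes to the warehouse floor with the sort-bot.

13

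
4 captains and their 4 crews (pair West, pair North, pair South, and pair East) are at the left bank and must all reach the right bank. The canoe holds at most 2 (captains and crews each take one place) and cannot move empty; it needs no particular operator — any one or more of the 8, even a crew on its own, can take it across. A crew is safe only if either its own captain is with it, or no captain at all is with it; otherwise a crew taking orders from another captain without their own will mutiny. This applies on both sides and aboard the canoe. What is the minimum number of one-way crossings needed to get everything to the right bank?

impossible

Following every safe sequence of crossings from the start, the most of the 8 that can be at the right bank as the canoe arrives there on crossings 1, 3, 5 is 2, 3, 4 respectively; the best ever achieved is 4 of 8.
From crossing 7 on, no configuration arises that was not already reachable earlier: only 44 distinct safe configurations (who is on which side, and where the canoe is) can ever be reached, none of them has everyone across, and every continuation just revisits them. So no valid plan exists.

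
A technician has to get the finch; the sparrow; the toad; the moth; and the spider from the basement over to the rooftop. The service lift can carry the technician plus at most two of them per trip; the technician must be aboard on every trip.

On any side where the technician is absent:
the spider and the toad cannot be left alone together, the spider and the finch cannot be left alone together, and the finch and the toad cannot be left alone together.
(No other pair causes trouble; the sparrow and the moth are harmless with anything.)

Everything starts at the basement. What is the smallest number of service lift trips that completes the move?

Counting alone: the technician can take at most 2 across per trip to the rooftop, so moving all 5 needs at least 3 loaded trips out, with a return between consecutive ones — at least 5 crossings.
The safety rule pushes this higher. Following every safe sequence of crossings, the most of the 5 that can be at the rooftop as the service lift arrives there on crossing 5 is 4 — never all 5.
So no plan with fewer than 7 crossings exists, and this one achieves 7:
1. Technician goes to the rooftop with the finch and the toad.  [the basement: the moth, the sparrow, the spider | the rooftop: the finch, the toad]
2. Technician goes back to the basement with the finch.  [the basement: the finch, the moth, the sparrow, the spider | the rooftop: the toad]
3. Technician goes to the rooftop with the finch and the sparrow.  [the basement: the moth, the spider | the rooftop: the finch, the sparrow, the toad]
4. Technician goes back to the basement with the finch.  [the basement: the finch, the moth, the spider | the rooftop: the sparrow, the toad]
5. Technician goes to the rooftop with the finch and the moth.  [the basement: the spider | the rooftop: the finch, the moth, the sparrow, the toad]
6. Technician goes back to the basement with the finch.  [the basement: the finch, the spider | the rooftop: the moth, the sparrow, the toad]
7. Technician goes to the rooftop with the finch and the spider.  [the basement: — | the rooftop: the finch, the moth, the sparrow, the spider, the toad]

7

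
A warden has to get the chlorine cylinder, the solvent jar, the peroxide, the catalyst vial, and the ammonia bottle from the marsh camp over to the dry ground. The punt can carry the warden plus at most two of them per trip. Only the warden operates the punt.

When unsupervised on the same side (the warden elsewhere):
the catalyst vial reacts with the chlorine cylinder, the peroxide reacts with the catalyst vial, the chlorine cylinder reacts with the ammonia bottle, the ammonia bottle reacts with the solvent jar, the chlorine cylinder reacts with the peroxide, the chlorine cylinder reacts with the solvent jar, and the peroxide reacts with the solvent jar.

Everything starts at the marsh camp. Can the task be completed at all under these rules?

Whatever the first load, the items left behind include a forbidden pair without the warden. No opening move is safe, so no plan exists.

No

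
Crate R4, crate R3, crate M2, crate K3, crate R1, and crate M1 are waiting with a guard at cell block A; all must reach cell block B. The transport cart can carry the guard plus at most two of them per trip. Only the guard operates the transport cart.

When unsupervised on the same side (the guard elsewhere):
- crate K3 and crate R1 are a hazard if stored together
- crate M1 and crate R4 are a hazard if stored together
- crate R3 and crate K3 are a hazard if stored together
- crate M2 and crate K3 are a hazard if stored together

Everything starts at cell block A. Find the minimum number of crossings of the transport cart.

7

Counting alone: the guard can take at most 2 across per trip to cell block B, so moving all 6 needs at least 3 loaded trips out, with a return between consecutive ones — at least 5 crossings.
The safety rule pushes this higher. Following every safe sequence of crossings, the most of the 6 that can be at cell block B as the transport cart arrives there on crossing 5 is 5 — never all 6.
So no plan with fewer than 7 crossings exists, and this one achieves 7:
1. Guard goes to cell block B with crate K3 and crate R4.
2. Guard goes back to cell block A alone.
3. Guard goes to cell block B with crate R3.
4. Guard goes back to cell block A with crate K3.
5. Guard goes to cell block B with crate M2 and crate R1.
6. Guard goes back to cell block A alone.
7. Guard goes to cell block B with crate K3 and crate M1.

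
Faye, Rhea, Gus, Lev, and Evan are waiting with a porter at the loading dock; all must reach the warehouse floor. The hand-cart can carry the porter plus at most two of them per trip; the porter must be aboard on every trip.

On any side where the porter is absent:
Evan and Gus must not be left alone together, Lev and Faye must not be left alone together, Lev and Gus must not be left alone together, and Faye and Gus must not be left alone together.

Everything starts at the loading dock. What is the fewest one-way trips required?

Counting alone: the porter can take at most 2 across per trip to the warehouse floor, so moving all 5 needs at least 3 loaded trips out, with a return between consecutive ones — at least 5 crossings.
The safety rule pushes this higher. Following every safe sequence of crossings, the most of the 5 that can be at the warehouse floor as the hand-cart arrives there on crossing 5 is 4 — never all 5.
So no plan with fewer than 7 crossings exists, and this one achieves 7:
1. Porter goes to the warehouse floor with Faye and Gus.
2. Porter goes back to the loading dock with Faye.
3. Porter goes to the warehouse floor with Faye and Rhea.
4. Porter goes back to the loading dock with Faye.
5. Porter goes to the warehouse floor with Evan and Faye.
6. Porter goes back to the loading dock with Gus.
7. Porter goes to the warehouse floor with Gus and Lev.

7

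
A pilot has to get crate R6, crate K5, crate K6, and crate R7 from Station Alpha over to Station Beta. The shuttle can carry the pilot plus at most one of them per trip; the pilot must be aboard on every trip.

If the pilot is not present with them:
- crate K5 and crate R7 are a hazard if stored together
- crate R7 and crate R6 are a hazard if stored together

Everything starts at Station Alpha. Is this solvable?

Yes

1. Pilot goes to Station Beta with crate R7.
2. Pilot goes back to Station Alpha alone.
3. Pilot goes to Station Beta with crate R6.
4. Pilot goes back to Station Alpha with crate R7.
5. Pilot goes to Station Beta with crate K5.
6. Pilot goes back to Station Alpha alone.
7. Pilot goes to Station Beta with crate K6.
8. Pilot goes back to Station Alpha alone.
9. Pilot goes to Station Beta with crate R7.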